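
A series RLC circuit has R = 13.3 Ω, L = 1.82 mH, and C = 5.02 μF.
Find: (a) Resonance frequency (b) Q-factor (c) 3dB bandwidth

Step 1 — Resonance: ω₀ = 1/√(LC) = 1/√(0.00182·5.02e-06) = 1.046e+04 rad/s.
Step 2 — f₀ = ω₀/(2π) = 1665 Hz.
Step 3 — Series Q: Q = ω₀L/R = 1.046e+04·0.00182/13.3 = 1.432.
Step 4 — Bandwidth: Δω = ω₀/Q = 7308 rad/s; BW = Δω/(2π) = 1163 Hz.

(a) f₀ = 1665 Hz  (b) Q = 1.432  (c) BW = 1163 Hz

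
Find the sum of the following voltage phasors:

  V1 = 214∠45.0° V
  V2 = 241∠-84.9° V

Step 1 — Convert each phasor to rectangular form:
  V1 = 214·(cos(45.0°) + j·sin(45.0°)) = 151.3 + j151.3 V
  V2 = 241·(cos(-84.9°) + j·sin(-84.9°)) = 21.42 - j240 V
Step 2 — Sum components: V_total = 172.7 - j88.73 V.
Step 3 — Convert to polar: |V_total| = 194.2 V, ∠V_total = -27.2°.

V_total = 194.2∠-27.2° V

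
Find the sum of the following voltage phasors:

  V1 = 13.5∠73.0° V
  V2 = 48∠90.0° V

Step 1 — Convert each phasor to rectangular form:
  V1 = 13.5·(cos(73.0°) + j·sin(73.0°)) = 3.947 + j12.91 V
  V2 = 48·(cos(90.0°) + j·sin(90.0°)) = 0 + j48 V
Step 2 — Sum components: V_total = 3.947 + j60.91 V.
Step 3 — Convert to polar: |V_total| = 61.04 V, ∠V_total = 86.3°.

V_total = 61.04∠86.3° V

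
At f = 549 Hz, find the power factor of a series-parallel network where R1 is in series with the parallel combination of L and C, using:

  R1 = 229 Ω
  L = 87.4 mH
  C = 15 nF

Step 1 — Angular frequency: ω = 2π·f = 2π·549 = 3449 rad/s.
Step 2 — Component impedances:
  R1: Z = R = 229 Ω
  L: Z = jωL = j·3449·0.0874 = 0 + j301.5 Ω
  C: Z = 1/(jωC) = -j/(ω·C) = 0 - j1.933e+04 Ω
Step 3 — Parallel branch: L || C = 1/(1/L + 1/C) = 0 + j306.3 Ω.
Step 4 — Series with R1: Z_total = R1 + (L || C) = 229 + j306.3 Ω = 382.4∠53.2° Ω.
Step 5 — Power factor: PF = cos(φ) = Re(Z)/|Z| = 229/382.4 = 0.5988.
Step 6 — Type: Im(Z) = 306.3 ⇒ lagging (phase φ = 53.2°).

PF = 0.5988 (lagging, φ = 53.2°)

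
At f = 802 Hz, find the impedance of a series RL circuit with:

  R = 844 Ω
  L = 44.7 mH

Step 1 — Angular frequency: ω = 2π·f = 2π·802 = 5039 rad/s.
Step 2 — Component impedances:
  R: Z = R = 844 Ω
  L: Z = jωL = j·5039·0.0447 = 0 + j225.2 Ω
Step 3 — Series combination: Z_total = R + L = 844 + j225.2 Ω = 873.5∠14.9° Ω.

Z = 844 + j225.2 Ω = 873.5∠14.9° Ω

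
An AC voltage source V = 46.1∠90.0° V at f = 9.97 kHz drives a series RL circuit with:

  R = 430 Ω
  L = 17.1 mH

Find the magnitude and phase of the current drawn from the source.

Step 1 — Angular frequency: ω = 2π·f = 2π·9970 = 6.264e+04 rad/s.
Step 2 — Component impedances:
  R: Z = R = 430 Ω
  L: Z = jωL = j·6.264e+04·0.0171 = 0 + j1071 Ω
Step 3 — Series combination: Z_total = R + L = 430 + j1071 Ω = 1154∠68.1° Ω.
Step 4 — Source phasor: V = 46.1∠90.0° V = 0 + j46.1 V.
Step 5 — Ohm's law: I = V / Z_total = (0 + j46.1) / (430 + j1071) = 0.03706 + j0.01488 A.
Step 6 — Convert to polar: |I| = 0.03994 A, ∠I = 21.9°.

I = 0.03994∠21.9° A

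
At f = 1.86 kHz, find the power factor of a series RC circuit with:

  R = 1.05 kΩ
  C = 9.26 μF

Step 1 — Angular frequency: ω = 2π·f = 2π·1860 = 1.169e+04 rad/s.
Step 2 — Component impedances:
  R: Z = R = 1050 Ω
  C: Z = 1/(jωC) = -j/(ω·C) = 0 - j9.241 Ω
Step 3 — Series combination: Z_total = R + C = 1050 - j9.241 Ω = 1050∠-0.5° Ω.
Step 4 — Power factor: PF = cos(φ) = Re(Z)/|Z| = 1050/1050 = 1.
Step 5 — Type: Im(Z) = -9.241 ⇒ leading (phase φ = -0.5°).

PF = 1 (leading, φ = -0.5°)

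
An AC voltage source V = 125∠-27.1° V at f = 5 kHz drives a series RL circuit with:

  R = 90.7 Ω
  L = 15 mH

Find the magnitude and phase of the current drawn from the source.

Step 1 — Angular frequency: ω = 2π·f = 2π·5000 = 3.142e+04 rad/s.
Step 2 — Component impedances:
  R: Z = R = 90.7 Ω
  L: Z = jωL = j·3.142e+04·0.015 = 0 + j471.2 Ω
Step 3 — Series combination: Z_total = R + L = 90.7 + j471.2 Ω = 479.9∠79.1° Ω.
Step 4 — Source phasor: V = 125∠-27.1° V = 111.3 - j56.94 V.
Step 5 — Ohm's law: I = V / Z_total = (111.3 - j56.94) / (90.7 + j471.2) = -0.07269 - j0.2501 A.
Step 6 — Convert to polar: |I| = 0.2605 A, ∠I = -106.2°.

I = 0.2605∠-106.2° A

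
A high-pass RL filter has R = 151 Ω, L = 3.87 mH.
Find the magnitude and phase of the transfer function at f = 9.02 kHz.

Step 1 — Angular frequency: ω = 2π·9020 = 5.667e+04 rad/s.
Step 2 — Transfer function: H(jω) = jωL/(R + jωL).
Step 3 — Numerator jωL = j·219.3; denominator R + jωL = 151 + j219.3.
Step 4 — H = 0.6784 + j0.4671.
Step 5 — Magnitude: |H| = 0.8237 (-1.7 dB); phase: φ = 34.5°.

|H| = 0.8237 (-1.7 dB), φ = 34.5°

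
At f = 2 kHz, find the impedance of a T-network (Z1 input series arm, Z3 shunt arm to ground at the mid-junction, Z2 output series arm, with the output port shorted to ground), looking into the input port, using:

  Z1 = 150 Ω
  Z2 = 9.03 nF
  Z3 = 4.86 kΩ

Step 1 — Angular frequency: ω = 2π·f = 2π·2000 = 1.257e+04 rad/s.
Step 2 — Component impedances:
  Z1: Z = R = 150 Ω
  Z2: Z = 1/(jωC) = -j/(ω·C) = 0 - j8813 Ω
  Z3: Z = R = 4860 Ω
Step 3 — With the output port shorted to ground, the output series arm Z2 runs from the junction to ground; the shunt arm Z3 also runs from the junction to ground. They appear in parallel: Z3 || Z2 = 3727 - j2055 Ω.
Step 4 — Series with input arm Z1: Z_in = Z1 + (Z3 || Z2) = 3877 - j2055 Ω = 4388∠-27.9° Ω.

Z = 3877 - j2055 Ω = 4388∠-27.9° Ω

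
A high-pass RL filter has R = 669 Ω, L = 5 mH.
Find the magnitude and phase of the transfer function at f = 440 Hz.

Step 1 — Angular frequency: ω = 2π·440 = 2765 rad/s.
Step 2 — Transfer function: H(jω) = jωL/(R + jωL).
Step 3 — Numerator jωL = j·13.82; denominator R + jωL = 669 + j13.82.
Step 4 — H = 0.0004267 + j0.02065.
Step 5 — Magnitude: |H| = 0.02066 (-33.7 dB); phase: φ = 88.8°.

|H| = 0.02066 (-33.7 dB), φ = 88.8°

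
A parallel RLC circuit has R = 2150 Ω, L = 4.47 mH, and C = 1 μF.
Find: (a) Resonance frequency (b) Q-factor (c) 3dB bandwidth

Step 1 — Resonance: ω₀ = 1/√(LC) = 1/√(0.00447·1e-06) = 1.496e+04 rad/s.
Step 2 — f₀ = ω₀/(2π) = 2380 Hz.
Step 3 — Parallel Q: Q = R/(ω₀L) = 2150/(1.496e+04·0.00447) = 32.16.
Step 4 — Bandwidth: Δω = ω₀/Q = 465.1 rad/s; BW = Δω/(2π) = 74.03 Hz.

(a) f₀ = 2380 Hz  (b) Q = 32.16  (c) BW = 74.03 Hz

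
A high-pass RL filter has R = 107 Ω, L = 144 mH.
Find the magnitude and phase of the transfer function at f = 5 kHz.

Step 1 — Angular frequency: ω = 2π·5000 = 3.142e+04 rad/s.
Step 2 — Transfer function: H(jω) = jωL/(R + jωL).
Step 3 — Numerator jωL = j·4524; denominator R + jωL = 107 + j4524.
Step 4 — H = 0.9994 + j0.02364.
Step 5 — Magnitude: |H| = 0.9997 (-0.0 dB); phase: φ = 1.4°.

|H| = 0.9997 (-0.0 dB), φ = 1.4°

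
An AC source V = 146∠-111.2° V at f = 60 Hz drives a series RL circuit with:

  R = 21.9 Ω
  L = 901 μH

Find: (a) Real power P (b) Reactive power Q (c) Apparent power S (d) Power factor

Step 1 — Angular frequency: ω = 2π·f = 2π·60 = 377 rad/s.
Step 2 — Component impedances:
  R: Z = R = 21.9 Ω
  L: Z = jωL = j·377·0.000901 = 0 + j0.3397 Ω
Step 3 — Series combination: Z_total = R + L = 21.9 + j0.3397 Ω = 21.9∠0.9° Ω.
Step 4 — Source phasor: V = 146∠-111.2° V = -52.8 - j136.1 V.
Step 5 — Current: I = V / Z = -2.507 - j6.177 A = 6.666∠-112.1° A.
Step 6 — Complex power: S = V·I* = 973.1 + j15.09 VA.
Step 7 — Real power: P = Re(S) = 973.1 W.
Step 8 — Reactive power: Q = Im(S) = 15.09 VAR.
Step 9 — Apparent power: |S| = 973.2 VA.
Step 10 — Power factor: PF = P/|S| = 0.9999 (lagging).

(a) P = 973.1 W  (b) Q = 15.09 VAR  (c) S = 973.2 VA  (d) PF = 0.9999 (lagging)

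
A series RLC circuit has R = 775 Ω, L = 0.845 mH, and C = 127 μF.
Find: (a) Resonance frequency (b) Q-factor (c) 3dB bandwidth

Step 1 — Resonance condition Im(Z)=0 gives ω₀ = 1/√(LC).
Step 2 — ω₀ = 1/√(0.000845·0.000127) = 3053 rad/s.
Step 3 — f₀ = ω₀/(2π) = 485.8 Hz.
Step 4 — Series Q: Q = ω₀L/R = 3053·0.000845/775 = 0.003328.
Step 5 — 3dB bandwidth: Δω = ω₀/Q = 9.172e+05 rad/s; BW = Δω/(2π) = 1.46e+05 Hz.

(a) f₀ = 485.8 Hz  (b) Q = 0.003328  (c) BW = 1.46e+05 Hz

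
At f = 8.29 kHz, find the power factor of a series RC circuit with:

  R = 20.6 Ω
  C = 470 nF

Step 1 — Angular frequency: ω = 2π·f = 2π·8290 = 5.209e+04 rad/s.
Step 2 — Component impedances:
  R: Z = R = 20.6 Ω
  C: Z = 1/(jωC) = -j/(ω·C) = 0 - j40.85 Ω
Step 3 — Series combination: Z_total = R + C = 20.6 - j40.85 Ω = 45.75∠-63.2° Ω.
Step 4 — Power factor: PF = cos(φ) = Re(Z)/|Z| = 20.6/45.75 = 0.4503.
Step 5 — Type: Im(Z) = -40.85 ⇒ leading (phase φ = -63.2°).

PF = 0.4503 (leading, φ = -63.2°)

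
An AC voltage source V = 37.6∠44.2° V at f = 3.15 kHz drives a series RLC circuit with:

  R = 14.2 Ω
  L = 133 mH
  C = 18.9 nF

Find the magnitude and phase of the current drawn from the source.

Step 1 — Angular frequency: ω = 2π·f = 2π·3150 = 1.979e+04 rad/s.
Step 2 — Component impedances:
  R: Z = R = 14.2 Ω
  L: Z = jωL = j·1.979e+04·0.133 = 0 + j2632 Ω
  C: Z = 1/(jωC) = -j/(ω·C) = 0 - j2673 Ω
Step 3 — Series combination: Z_total = R + L + C = 14.2 - j40.96 Ω = 43.35∠-70.9° Ω.
Step 4 — Source phasor: V = 37.6∠44.2° V = 26.96 + j26.21 V.
Step 5 — Ohm's law: I = V / Z_total = (26.96 + j26.21) / (14.2 - j40.96) = -0.3676 + j0.7856 A.
Step 6 — Convert to polar: |I| = 0.8673 A, ∠I = 115.1°.

I = 0.8673∠115.1° A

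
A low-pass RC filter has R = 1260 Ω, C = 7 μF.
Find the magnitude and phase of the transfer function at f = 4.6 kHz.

Step 1 — Angular frequency: ω = 2π·4600 = 2.89e+04 rad/s.
Step 2 — Transfer function: H(jω) = 1/(1 + jωRC).
Step 3 — Denominator: 1 + jωRC = 1 + j·2.89e+04·1260·7e-06 = 1 + j254.9.
Step 4 — H = 1.539e-05 - j0.003923.
Step 5 — Magnitude: |H| = 0.003923 (-48.1 dB); phase: φ = -89.8°.

|H| = 0.003923 (-48.1 dB), φ = -89.8°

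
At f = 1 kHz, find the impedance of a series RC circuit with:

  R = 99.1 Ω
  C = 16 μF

Step 1 — Angular frequency: ω = 2π·f = 2π·1000 = 6283 rad/s.
Step 2 — Component impedances:
  R: Z = R = 99.1 Ω
  C: Z = 1/(jωC) = -j/(ω·C) = 0 - j9.947 Ω
Step 3 — Series combination: Z_total = R + C = 99.1 - j9.947 Ω = 99.6∠-5.7° Ω.

Z = 99.1 - j9.947 Ω = 99.6∠-5.7° Ω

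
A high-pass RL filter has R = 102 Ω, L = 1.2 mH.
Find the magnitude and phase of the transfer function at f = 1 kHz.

Step 1 — Angular frequency: ω = 2π·1000 = 6283 rad/s.
Step 2 — Transfer function: H(jω) = jωL/(R + jωL).
Step 3 — Numerator jωL = j·7.54; denominator R + jωL = 102 + j7.54.
Step 4 — H = 0.005434 + j0.07352.
Step 5 — Magnitude: |H| = 0.07372 (-22.6 dB); phase: φ = 85.8°.

|H| = 0.07372 (-22.6 dB), φ = 85.8°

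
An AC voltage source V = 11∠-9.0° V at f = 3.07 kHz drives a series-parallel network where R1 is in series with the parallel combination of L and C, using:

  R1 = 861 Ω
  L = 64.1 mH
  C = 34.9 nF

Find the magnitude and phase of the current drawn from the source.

Step 1 — Angular frequency: ω = 2π·f = 2π·3070 = 1.929e+04 rad/s.
Step 2 — Component impedances:
  R1: Z = R = 861 Ω
  L: Z = jωL = j·1.929e+04·0.0641 = 0 + j1236 Ω
  C: Z = 1/(jωC) = -j/(ω·C) = 0 - j1485 Ω
Step 3 — Parallel branch: L || C = 1/(1/L + 1/C) = 0 + j7376 Ω.
Step 4 — Series with R1: Z_total = R1 + (L || C) = 861 + j7376 Ω = 7426∠83.3° Ω.
Step 5 — Source phasor: V = 11∠-9.0° V = 10.86 - j1.721 V.
Step 6 — Ohm's law: I = V / Z_total = (10.86 - j1.721) / (861 + j7376) = -6.054e-05 - j0.00148 A.
Step 7 — Convert to polar: |I| = 0.001481 A, ∠I = -92.3°.

I = 0.001481∠-92.3° A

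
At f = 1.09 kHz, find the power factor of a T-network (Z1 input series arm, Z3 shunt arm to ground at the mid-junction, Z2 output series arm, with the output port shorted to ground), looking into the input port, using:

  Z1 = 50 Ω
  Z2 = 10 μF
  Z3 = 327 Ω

Step 1 — Angular frequency: ω = 2π·f = 2π·1090 = 6849 rad/s.
Step 2 — Component impedances:
  Z1: Z = R = 50 Ω
  Z2: Z = 1/(jωC) = -j/(ω·C) = 0 - j14.6 Ω
  Z3: Z = R = 327 Ω
Step 3 — With the output port shorted to ground, the output series arm Z2 runs from the junction to ground; the shunt arm Z3 also runs from the junction to ground. They appear in parallel: Z3 || Z2 = 0.6507 - j14.57 Ω.
Step 4 — Series with input arm Z1: Z_in = Z1 + (Z3 || Z2) = 50.65 - j14.57 Ω = 52.71∠-16.1° Ω.
Step 5 — Power factor: PF = cos(φ) = Re(Z)/|Z| = 50.651/52.705 = 0.961.
Step 6 — Type: Im(Z) = -14.57 ⇒ leading (phase φ = -16.1°).

PF = 0.961 (leading, φ = -16.1°)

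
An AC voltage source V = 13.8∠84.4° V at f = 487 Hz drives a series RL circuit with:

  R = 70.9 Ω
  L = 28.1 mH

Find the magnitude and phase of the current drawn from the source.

Step 1 — Angular frequency: ω = 2π·f = 2π·487 = 3060 rad/s.
Step 2 — Component impedances:
  R: Z = R = 70.9 Ω
  L: Z = jωL = j·3060·0.0281 = 0 + j85.98 Ω
Step 3 — Series combination: Z_total = R + L = 70.9 + j85.98 Ω = 111.4∠50.5° Ω.
Step 4 — Source phasor: V = 13.8∠84.4° V = 1.347 + j13.73 V.
Step 5 — Ohm's law: I = V / Z_total = (1.347 + j13.73) / (70.9 + j85.98) = 0.1028 + j0.06908 A.
Step 6 — Convert to polar: |I| = 0.1238 A, ∠I = 33.9°.

I = 0.1238∠33.9° A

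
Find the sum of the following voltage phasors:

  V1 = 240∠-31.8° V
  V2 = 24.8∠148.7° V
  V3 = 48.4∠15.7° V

Step 1 — Convert each phasor to rectangular form:
  V1 = 240·(cos(-31.8°) + j·sin(-31.8°)) = 204 - j126.5 V
  V2 = 24.8·(cos(148.7°) + j·sin(148.7°)) = -21.19 + j12.88 V
  V3 = 48.4·(cos(15.7°) + j·sin(15.7°)) = 46.59 + j13.1 V
Step 2 — Sum components: V_total = 229.4 - j100.5 V.
Step 3 — Convert to polar: |V_total| = 250.4 V, ∠V_total = -23.7°.

V_total = 250.4∠-23.7° V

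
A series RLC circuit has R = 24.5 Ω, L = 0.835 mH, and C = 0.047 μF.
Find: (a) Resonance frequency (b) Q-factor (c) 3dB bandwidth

Step 1 — Resonance: ω₀ = 1/√(LC) = 1/√(0.000835·4.7e-08) = 1.596e+05 rad/s.
Step 2 — f₀ = ω₀/(2π) = 2.541e+04 Hz.
Step 3 — Series Q: Q = ω₀L/R = 1.596e+05·0.000835/24.5 = 5.44.
Step 4 — Bandwidth: Δω = ω₀/Q = 2.934e+04 rad/s; BW = Δω/(2π) = 4670 Hz.

(a) f₀ = 2.541e+04 Hz  (b) Q = 5.44  (c) BW = 4670 Hz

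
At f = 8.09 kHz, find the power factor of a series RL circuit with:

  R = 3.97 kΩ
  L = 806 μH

Step 1 — Angular frequency: ω = 2π·f = 2π·8090 = 5.083e+04 rad/s.
Step 2 — Component impedances:
  R: Z = R = 3970 Ω
  L: Z = jωL = j·5.083e+04·0.000806 = 0 + j40.97 Ω
Step 3 — Series combination: Z_total = R + L = 3970 + j40.97 Ω = 3970∠0.6° Ω.
Step 4 — Power factor: PF = cos(φ) = Re(Z)/|Z| = 3970/3970.2 = 0.9999.
Step 5 — Type: Im(Z) = 40.97 ⇒ lagging (phase φ = 0.6°).

PF = 0.9999 (lagging, φ = 0.6°)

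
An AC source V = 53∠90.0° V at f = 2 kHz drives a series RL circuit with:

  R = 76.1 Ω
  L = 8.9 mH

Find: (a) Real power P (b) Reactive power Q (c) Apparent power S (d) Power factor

Step 1 — Angular frequency: ω = 2π·f = 2π·2000 = 1.257e+04 rad/s.
Step 2 — Component impedances:
  R: Z = R = 76.1 Ω
  L: Z = jωL = j·1.257e+04·0.0089 = 0 + j111.8 Ω
Step 3 — Series combination: Z_total = R + L = 76.1 + j111.8 Ω = 135.3∠55.8° Ω.
Step 4 — Source phasor: V = 53∠90.0° V = 0 + j53 V.
Step 5 — Current: I = V / Z = 0.3239 + j0.2204 A = 0.3918∠34.2° A.
Step 6 — Complex power: S = V·I* = 11.68 + j17.17 VA.
Step 7 — Real power: P = Re(S) = 11.68 W.
Step 8 — Reactive power: Q = Im(S) = 17.17 VAR.
Step 9 — Apparent power: |S| = 20.76 VA.
Step 10 — Power factor: PF = P/|S| = 0.5626 (lagging).

(a) P = 11.68 W  (b) Q = 17.17 VAR  (c) S = 20.76 VA  (d) PF = 0.5626 (lagging)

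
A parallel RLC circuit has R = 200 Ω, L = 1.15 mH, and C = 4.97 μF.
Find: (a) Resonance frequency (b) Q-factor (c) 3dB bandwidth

Step 1 — Resonance: ω₀ = 1/√(LC) = 1/√(0.00115·4.97e-06) = 1.323e+04 rad/s.
Step 2 — f₀ = ω₀/(2π) = 2105 Hz.
Step 3 — Parallel Q: Q = R/(ω₀L) = 200/(1.323e+04·0.00115) = 13.15.
Step 4 — Bandwidth: Δω = ω₀/Q = 1006 rad/s; BW = Δω/(2π) = 160.1 Hz.

(a) f₀ = 2105 Hz  (b) Q = 13.15  (c) BW = 160.1 Hz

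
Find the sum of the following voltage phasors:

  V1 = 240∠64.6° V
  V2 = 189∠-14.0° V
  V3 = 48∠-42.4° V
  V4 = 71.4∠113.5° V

Step 1 — Convert each phasor to rectangular form:
  V1 = 240·(cos(64.6°) + j·sin(64.6°)) = 102.9 + j216.8 V
  V2 = 189·(cos(-14.0°) + j·sin(-14.0°)) = 183.4 - j45.72 V
  V3 = 48·(cos(-42.4°) + j·sin(-42.4°)) = 35.45 - j32.37 V
  V4 = 71.4·(cos(113.5°) + j·sin(113.5°)) = -28.47 + j65.48 V
Step 2 — Sum components: V_total = 293.3 + j204.2 V.
Step 3 — Convert to polar: |V_total| = 357.4 V, ∠V_total = 34.8°.

V_total = 357.4∠34.8° V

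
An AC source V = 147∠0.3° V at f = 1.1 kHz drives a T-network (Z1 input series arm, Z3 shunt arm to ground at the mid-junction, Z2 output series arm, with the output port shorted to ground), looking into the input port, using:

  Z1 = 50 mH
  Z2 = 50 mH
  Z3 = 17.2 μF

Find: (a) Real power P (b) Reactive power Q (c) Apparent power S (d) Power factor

Step 1 — Angular frequency: ω = 2π·f = 2π·1100 = 6912 rad/s.
Step 2 — Component impedances:
  Z1: Z = jωL = j·6912·0.05 = 0 + j345.6 Ω
  Z2: Z = jωL = j·6912·0.05 = 0 + j345.6 Ω
  Z3: Z = 1/(jωC) = -j/(ω·C) = 0 - j8.412 Ω
Step 3 — With the output port shorted to ground, the output series arm Z2 runs from the junction to ground; the shunt arm Z3 also runs from the junction to ground. They appear in parallel: Z3 || Z2 = 0 - j8.622 Ω.
Step 4 — Series with input arm Z1: Z_in = Z1 + (Z3 || Z2) = 0 + j337 Ω = 337∠90.0° Ω.
Step 5 — Source phasor: V = 147∠0.3° V = 147 + j0.7697 V.
Step 6 — Current: I = V / Z = 0.002284 - j0.4363 A = 0.4363∠-89.7° A.
Step 7 — Complex power: S = V·I* = 0 + j64.13 VA.
Step 8 — Real power: P = Re(S) = 0 W.
Step 9 — Reactive power: Q = Im(S) = 64.13 VAR.
Step 10 — Apparent power: |S| = 64.13 VA.
Step 11 — Power factor: PF = P/|S| = 0 (lagging).

(a) P = 0 W  (b) Q = 64.13 VAR  (c) S = 64.13 VA  (d) PF = 0 (lagging)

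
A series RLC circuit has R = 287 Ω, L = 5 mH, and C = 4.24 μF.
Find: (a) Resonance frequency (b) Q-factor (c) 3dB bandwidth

Step 1 — Resonance: ω₀ = 1/√(LC) = 1/√(0.005·4.24e-06) = 6868 rad/s.
Step 2 — f₀ = ω₀/(2π) = 1093 Hz.
Step 3 — Series Q: Q = ω₀L/R = 6868·0.005/287 = 0.1197.
Step 4 — Bandwidth: Δω = ω₀/Q = 5.74e+04 rad/s; BW = Δω/(2π) = 9135 Hz.

(a) f₀ = 1093 Hz  (b) Q = 0.1197  (c) BW = 9135 Hz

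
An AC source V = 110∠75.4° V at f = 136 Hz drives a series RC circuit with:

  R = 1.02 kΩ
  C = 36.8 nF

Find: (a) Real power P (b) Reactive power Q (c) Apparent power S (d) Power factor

Step 1 — Angular frequency: ω = 2π·f = 2π·136 = 854.5 rad/s.
Step 2 — Component impedances:
  R: Z = R = 1020 Ω
  C: Z = 1/(jωC) = -j/(ω·C) = 0 - j3.18e+04 Ω
Step 3 — Series combination: Z_total = R + C = 1020 - j3.18e+04 Ω = 3.182e+04∠-88.2° Ω.
Step 4 — Source phasor: V = 110∠75.4° V = 27.73 + j106.4 V.
Step 5 — Current: I = V / Z = -0.003316 + j0.0009783 A = 0.003457∠163.6° A.
Step 6 — Complex power: S = V·I* = 0.01219 - j0.3801 VA.
Step 7 — Real power: P = Re(S) = 0.01219 W.
Step 8 — Reactive power: Q = Im(S) = -0.3801 VAR.
Step 9 — Apparent power: |S| = 0.3803 VA.
Step 10 — Power factor: PF = P/|S| = 0.03206 (leading).

(a) P = 0.01219 W  (b) Q = -0.3801 VAR  (c) S = 0.3803 VA  (d) PF = 0.03206 (leading)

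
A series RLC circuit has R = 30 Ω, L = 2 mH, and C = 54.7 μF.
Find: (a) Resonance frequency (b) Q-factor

Step 1 — Resonance condition Im(Z)=0 gives ω₀ = 1/√(LC).
Step 2 — ω₀ = 1/√(0.002·5.47e-05) = 3023 rad/s.
Step 3 — f₀ = ω₀/(2π) = 481.2 Hz.
Step 4 — Series Q: Q = ω₀L/R = 3023·0.002/30 = 0.2016.

(a) f₀ = 481.2 Hz  (b) Q = 0.2016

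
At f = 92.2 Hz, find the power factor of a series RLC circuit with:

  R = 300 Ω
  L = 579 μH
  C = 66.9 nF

Step 1 — Angular frequency: ω = 2π·f = 2π·92.2 = 579.3 rad/s.
Step 2 — Component impedances:
  R: Z = R = 300 Ω
  L: Z = jωL = j·579.3·0.000579 = 0 + j0.3354 Ω
  C: Z = 1/(jωC) = -j/(ω·C) = 0 - j2.58e+04 Ω
Step 3 — Series combination: Z_total = R + L + C = 300 - j2.58e+04 Ω = 2.58e+04∠-89.3° Ω.
Step 4 — Power factor: PF = cos(φ) = Re(Z)/|Z| = 300/2.58e+04 = 0.01163.
Step 5 — Type: Im(Z) = -2.58e+04 ⇒ leading (phase φ = -89.3°).

PF = 0.01163 (leading, φ = -89.3°)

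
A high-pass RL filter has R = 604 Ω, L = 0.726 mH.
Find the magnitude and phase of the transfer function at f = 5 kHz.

Step 1 — Angular frequency: ω = 2π·5000 = 3.142e+04 rad/s.
Step 2 — Transfer function: H(jω) = jωL/(R + jωL).
Step 3 — Numerator jωL = j·22.81; denominator R + jωL = 604 + j22.81.
Step 4 — H = 0.001424 + j0.03771.
Step 5 — Magnitude: |H| = 0.03773 (-28.5 dB); phase: φ = 87.8°.

|H| = 0.03773 (-28.5 dB), φ = 87.8°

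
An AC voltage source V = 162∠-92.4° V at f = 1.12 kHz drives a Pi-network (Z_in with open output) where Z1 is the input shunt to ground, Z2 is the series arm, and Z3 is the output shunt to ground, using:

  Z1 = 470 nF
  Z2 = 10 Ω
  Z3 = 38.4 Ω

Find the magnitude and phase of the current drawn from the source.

Step 1 — Angular frequency: ω = 2π·f = 2π·1120 = 7037 rad/s.
Step 2 — Component impedances:
  Z1: Z = 1/(jωC) = -j/(ω·C) = 0 - j302.3 Ω
  Z2: Z = R = 10 Ω
  Z3: Z = R = 38.4 Ω
Step 3 — With open output, the series arm Z2 and the output shunt Z3 appear in series to ground: Z2 + Z3 = 48.4 Ω.
Step 4 — Parallel with input shunt Z1: Z_in = Z1 || (Z2 + Z3) = 47.19 - j7.554 Ω = 47.79∠-9.1° Ω.
Step 5 — Source phasor: V = 162∠-92.4° V = -6.784 - j161.9 V.
Step 6 — Ohm's law: I = V / Z_total = (-6.784 - j161.9) / (47.19 - j7.554) = 0.3952 - j3.367 A.
Step 7 — Convert to polar: |I| = 3.39 A, ∠I = -83.3°.

I = 3.39∠-83.3° A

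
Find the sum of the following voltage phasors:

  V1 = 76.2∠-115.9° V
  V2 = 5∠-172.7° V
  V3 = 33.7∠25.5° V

Step 1 — Convert each phasor to rectangular form:
  V1 = 76.2·(cos(-115.9°) + j·sin(-115.9°)) = -33.28 - j68.55 V
  V2 = 5·(cos(-172.7°) + j·sin(-172.7°)) = -4.959 - j0.6353 V
  V3 = 33.7·(cos(25.5°) + j·sin(25.5°)) = 30.42 + j14.51 V
Step 2 — Sum components: V_total = -7.827 - j54.67 V.
Step 3 — Convert to polar: |V_total| = 55.23 V, ∠V_total = -98.1°.

V_total = 55.23∠-98.1° V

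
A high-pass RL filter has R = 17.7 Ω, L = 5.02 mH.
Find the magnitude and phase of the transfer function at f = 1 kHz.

Step 1 — Angular frequency: ω = 2π·1000 = 6283 rad/s.
Step 2 — Transfer function: H(jω) = jωL/(R + jωL).
Step 3 — Numerator jωL = j·31.54; denominator R + jωL = 17.7 + j31.54.
Step 4 — H = 0.7605 + j0.4268.
Step 5 — Magnitude: |H| = 0.8721 (-1.2 dB); phase: φ = 29.3°.

|H| = 0.8721 (-1.2 dB), φ = 29.3°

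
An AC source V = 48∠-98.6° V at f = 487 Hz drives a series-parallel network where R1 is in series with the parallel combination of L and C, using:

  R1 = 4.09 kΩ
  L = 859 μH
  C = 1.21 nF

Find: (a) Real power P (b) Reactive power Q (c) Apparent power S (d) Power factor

Step 1 — Angular frequency: ω = 2π·f = 2π·487 = 3060 rad/s.
Step 2 — Component impedances:
  R1: Z = R = 4090 Ω
  L: Z = jωL = j·3060·0.000859 = 0 + j2.628 Ω
  C: Z = 1/(jωC) = -j/(ω·C) = 0 - j2.701e+05 Ω
Step 3 — Parallel branch: L || C = 1/(1/L + 1/C) = 0 + j2.628 Ω.
Step 4 — Series with R1: Z_total = R1 + (L || C) = 4090 + j2.628 Ω = 4090∠0.0° Ω.
Step 5 — Source phasor: V = 48∠-98.6° V = -7.178 - j47.46 V.
Step 6 — Current: I = V / Z = -0.001762 - j0.0116 A = 0.01174∠-98.6° A.
Step 7 — Complex power: S = V·I* = 0.5633 + j0.000362 VA.
Step 8 — Real power: P = Re(S) = 0.5633 W.
Step 9 — Reactive power: Q = Im(S) = 0.000362 VAR.
Step 10 — Apparent power: |S| = 0.5633 VA.
Step 11 — Power factor: PF = P/|S| = 1 (lagging).

(a) P = 0.5633 W  (b) Q = 0.000362 VAR  (c) S = 0.5633 VA  (d) PF = 1 (lagging)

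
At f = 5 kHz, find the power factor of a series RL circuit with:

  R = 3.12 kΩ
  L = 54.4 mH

Step 1 — Angular frequency: ω = 2π·f = 2π·5000 = 3.142e+04 rad/s.
Step 2 — Component impedances:
  R: Z = R = 3120 Ω
  L: Z = jωL = j·3.142e+04·0.0544 = 0 + j1709 Ω
Step 3 — Series combination: Z_total = R + L = 3120 + j1709 Ω = 3557∠28.7° Ω.
Step 4 — Power factor: PF = cos(φ) = Re(Z)/|Z| = 3120/3557.4 = 0.877.
Step 5 — Type: Im(Z) = 1709 ⇒ lagging (phase φ = 28.7°).

PF = 0.877 (lagging, φ = 28.7°)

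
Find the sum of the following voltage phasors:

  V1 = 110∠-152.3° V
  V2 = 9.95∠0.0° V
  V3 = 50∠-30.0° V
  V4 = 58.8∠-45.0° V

Step 1 — Convert each phasor to rectangular form:
  V1 = 110·(cos(-152.3°) + j·sin(-152.3°)) = -97.39 - j51.13 V
  V2 = 9.95·(cos(0.0°) + j·sin(0.0°)) = 9.95 V
  V3 = 50·(cos(-30.0°) + j·sin(-30.0°)) = 43.3 - j25 V
  V4 = 58.8·(cos(-45.0°) + j·sin(-45.0°)) = 41.58 - j41.58 V
Step 2 — Sum components: V_total = -2.564 - j117.7 V.
Step 3 — Convert to polar: |V_total| = 117.7 V, ∠V_total = -91.2°.

V_total = 117.7∠-91.2° V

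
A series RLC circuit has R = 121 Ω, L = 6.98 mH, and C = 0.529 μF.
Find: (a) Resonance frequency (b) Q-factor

Step 1 — Resonance condition Im(Z)=0 gives ω₀ = 1/√(LC).
Step 2 — ω₀ = 1/√(0.00698·5.29e-07) = 1.646e+04 rad/s.
Step 3 — f₀ = ω₀/(2π) = 2619 Hz.
Step 4 — Series Q: Q = ω₀L/R = 1.646e+04·0.00698/121 = 0.9493.

(a) f₀ = 2619 Hz  (b) Q = 0.9493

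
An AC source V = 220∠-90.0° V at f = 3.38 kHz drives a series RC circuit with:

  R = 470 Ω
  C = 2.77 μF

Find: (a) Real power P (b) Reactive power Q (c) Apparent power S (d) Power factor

Step 1 — Angular frequency: ω = 2π·f = 2π·3380 = 2.124e+04 rad/s.
Step 2 — Component impedances:
  R: Z = R = 470 Ω
  C: Z = 1/(jωC) = -j/(ω·C) = 0 - j17 Ω
Step 3 — Series combination: Z_total = R + C = 470 - j17 Ω = 470.3∠-2.1° Ω.
Step 4 — Source phasor: V = 220∠-90.0° V = 0 - j220 V.
Step 5 — Current: I = V / Z = 0.01691 - j0.4675 A = 0.4678∠-87.9° A.
Step 6 — Complex power: S = V·I* = 102.8 - j3.72 VA.
Step 7 — Real power: P = Re(S) = 102.8 W.
Step 8 — Reactive power: Q = Im(S) = -3.72 VAR.
Step 9 — Apparent power: |S| = 102.9 VA.
Step 10 — Power factor: PF = P/|S| = 0.9993 (leading).

(a) P = 102.8 W  (b) Q = -3.72 VAR  (c) S = 102.9 VA  (d) PF = 0.9993 (leading)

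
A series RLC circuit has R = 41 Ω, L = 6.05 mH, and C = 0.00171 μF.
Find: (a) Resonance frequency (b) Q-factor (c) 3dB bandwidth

Step 1 — Resonance condition Im(Z)=0 gives ω₀ = 1/√(LC).
Step 2 — ω₀ = 1/√(0.00605·1.71e-09) = 3.109e+05 rad/s.
Step 3 — f₀ = ω₀/(2π) = 4.948e+04 Hz.
Step 4 — Series Q: Q = ω₀L/R = 3.109e+05·0.00605/41 = 45.88.
Step 5 — 3dB bandwidth: Δω = ω₀/Q = 6777 rad/s; BW = Δω/(2π) = 1079 Hz.

(a) f₀ = 4.948e+04 Hz  (b) Q = 45.88  (c) BW = 1079 Hz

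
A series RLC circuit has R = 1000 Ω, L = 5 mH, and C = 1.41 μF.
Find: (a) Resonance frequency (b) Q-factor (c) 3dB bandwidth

Step 1 — Resonance: ω₀ = 1/√(LC) = 1/√(0.005·1.41e-06) = 1.191e+04 rad/s.
Step 2 — f₀ = ω₀/(2π) = 1896 Hz.
Step 3 — Series Q: Q = ω₀L/R = 1.191e+04·0.005/1000 = 0.05955.
Step 4 — Bandwidth: Δω = ω₀/Q = 2e+05 rad/s; BW = Δω/(2π) = 3.183e+04 Hz.

(a) f₀ = 1896 Hz  (b) Q = 0.05955  (c) BW = 3.183e+04 Hz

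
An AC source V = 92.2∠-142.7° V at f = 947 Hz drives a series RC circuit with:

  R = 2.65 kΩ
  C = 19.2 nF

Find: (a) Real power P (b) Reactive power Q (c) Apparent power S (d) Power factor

Step 1 — Angular frequency: ω = 2π·f = 2π·947 = 5950 rad/s.
Step 2 — Component impedances:
  R: Z = R = 2650 Ω
  C: Z = 1/(jωC) = -j/(ω·C) = 0 - j8753 Ω
Step 3 — Series combination: Z_total = R + C = 2650 - j8753 Ω = 9146∠-73.2° Ω.
Step 4 — Source phasor: V = 92.2∠-142.7° V = -73.34 - j55.87 V.
Step 5 — Current: I = V / Z = 0.003523 - j0.009446 A = 0.01008∠-69.5° A.
Step 6 — Complex power: S = V·I* = 0.2693 - j0.8896 VA.
Step 7 — Real power: P = Re(S) = 0.2693 W.
Step 8 — Reactive power: Q = Im(S) = -0.8896 VAR.
Step 9 — Apparent power: |S| = 0.9295 VA.
Step 10 — Power factor: PF = P/|S| = 0.2898 (leading).

(a) P = 0.2693 W  (b) Q = -0.8896 VAR  (c) S = 0.9295 VA  (d) PF = 0.2898 (leading)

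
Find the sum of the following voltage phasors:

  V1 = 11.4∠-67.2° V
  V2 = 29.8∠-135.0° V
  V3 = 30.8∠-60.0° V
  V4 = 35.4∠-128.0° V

Step 1 — Convert each phasor to rectangular form:
  V1 = 11.4·(cos(-67.2°) + j·sin(-67.2°)) = 4.418 - j10.51 V
  V2 = 29.8·(cos(-135.0°) + j·sin(-135.0°)) = -21.07 - j21.07 V
  V3 = 30.8·(cos(-60.0°) + j·sin(-60.0°)) = 15.4 - j26.67 V
  V4 = 35.4·(cos(-128.0°) + j·sin(-128.0°)) = -21.79 - j27.9 V
Step 2 — Sum components: V_total = -23.05 - j86.15 V.
Step 3 — Convert to polar: |V_total| = 89.18 V, ∠V_total = -105.0°.

V_total = 89.18∠-105.0° V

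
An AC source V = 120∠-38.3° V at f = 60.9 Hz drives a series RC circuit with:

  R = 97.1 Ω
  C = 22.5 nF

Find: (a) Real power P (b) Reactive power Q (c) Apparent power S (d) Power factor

Step 1 — Angular frequency: ω = 2π·f = 2π·60.9 = 382.6 rad/s.
Step 2 — Component impedances:
  R: Z = R = 97.1 Ω
  C: Z = 1/(jωC) = -j/(ω·C) = 0 - j1.162e+05 Ω
Step 3 — Series combination: Z_total = R + C = 97.1 - j1.162e+05 Ω = 1.162e+05∠-90.0° Ω.
Step 4 — Source phasor: V = 120∠-38.3° V = 94.17 - j74.37 V.
Step 5 — Current: I = V / Z = 0.000641 + j0.0008103 A = 0.001033∠51.7° A.
Step 6 — Complex power: S = V·I* = 0.0001036 - j0.124 VA.
Step 7 — Real power: P = Re(S) = 0.0001036 W.
Step 8 — Reactive power: Q = Im(S) = -0.124 VAR.
Step 9 — Apparent power: |S| = 0.124 VA.
Step 10 — Power factor: PF = P/|S| = 0.000836 (leading).

(a) P = 0.0001036 W  (b) Q = -0.124 VAR  (c) S = 0.124 VA  (d) PF = 0.000836 (leading)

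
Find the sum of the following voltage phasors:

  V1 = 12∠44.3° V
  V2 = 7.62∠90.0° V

Step 1 — Convert each phasor to rectangular form:
  V1 = 12·(cos(44.3°) + j·sin(44.3°)) = 8.588 + j8.381 V
  V2 = 7.62·(cos(90.0°) + j·sin(90.0°)) = 0 + j7.62 V
Step 2 — Sum components: V_total = 8.588 + j16 V.
Step 3 — Convert to polar: |V_total| = 18.16 V, ∠V_total = 61.8°.

V_total = 18.16∠61.8° V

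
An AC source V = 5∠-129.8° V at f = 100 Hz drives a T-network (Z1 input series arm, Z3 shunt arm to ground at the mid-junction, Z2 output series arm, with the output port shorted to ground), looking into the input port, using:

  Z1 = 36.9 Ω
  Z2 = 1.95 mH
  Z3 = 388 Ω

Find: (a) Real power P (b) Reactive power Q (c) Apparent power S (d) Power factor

Step 1 — Angular frequency: ω = 2π·f = 2π·100 = 628.3 rad/s.
Step 2 — Component impedances:
  Z1: Z = R = 36.9 Ω
  Z2: Z = jωL = j·628.3·0.00195 = 0 + j1.225 Ω
  Z3: Z = R = 388 Ω
Step 3 — With the output port shorted to ground, the output series arm Z2 runs from the junction to ground; the shunt arm Z3 also runs from the junction to ground. They appear in parallel: Z3 || Z2 = 0.003869 + j1.225 Ω.
Step 4 — Series with input arm Z1: Z_in = Z1 + (Z3 || Z2) = 36.9 + j1.225 Ω = 36.92∠1.9° Ω.
Step 5 — Source phasor: V = 5∠-129.8° V = -3.201 - j3.841 V.
Step 6 — Current: I = V / Z = -0.09008 - j0.1011 A = 0.1354∠-131.7° A.
Step 7 — Complex power: S = V·I* = 0.6767 + j0.02247 VA.
Step 8 — Real power: P = Re(S) = 0.6767 W.
Step 9 — Reactive power: Q = Im(S) = 0.02247 VAR.
Step 10 — Apparent power: |S| = 0.6771 VA.
Step 11 — Power factor: PF = P/|S| = 0.9994 (lagging).

(a) P = 0.6767 W  (b) Q = 0.02247 VAR  (c) S = 0.6771 VA  (d) PF = 0.9994 (lagging)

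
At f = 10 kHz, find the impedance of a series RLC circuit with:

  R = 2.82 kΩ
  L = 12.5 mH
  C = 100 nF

Step 1 — Angular frequency: ω = 2π·f = 2π·1e+04 = 6.283e+04 rad/s.
Step 2 — Component impedances:
  R: Z = R = 2820 Ω
  L: Z = jωL = j·6.283e+04·0.0125 = 0 + j785.4 Ω
  C: Z = 1/(jωC) = -j/(ω·C) = 0 - j159.2 Ω
Step 3 — Series combination: Z_total = R + L + C = 2820 + j626.2 Ω = 2889∠12.5° Ω.

Z = 2820 + j626.2 Ω = 2889∠12.5° Ω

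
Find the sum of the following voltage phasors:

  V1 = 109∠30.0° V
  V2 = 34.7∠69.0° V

Step 1 — Convert each phasor to rectangular form:
  V1 = 109·(cos(30.0°) + j·sin(30.0°)) = 94.4 + j54.5 V
  V2 = 34.7·(cos(69.0°) + j·sin(69.0°)) = 12.44 + j32.4 V
Step 2 — Sum components: V_total = 106.8 + j86.9 V.
Step 3 — Convert to polar: |V_total| = 137.7 V, ∠V_total = 39.1°.

V_total = 137.7∠39.1° V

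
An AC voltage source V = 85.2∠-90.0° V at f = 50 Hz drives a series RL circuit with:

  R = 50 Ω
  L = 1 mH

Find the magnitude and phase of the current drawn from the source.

Step 1 — Angular frequency: ω = 2π·f = 2π·50 = 314.2 rad/s.
Step 2 — Component impedances:
  R: Z = R = 50 Ω
  L: Z = jωL = j·314.2·0.001 = 0 + j0.3142 Ω
Step 3 — Series combination: Z_total = R + L = 50 + j0.3142 Ω = 50∠0.4° Ω.
Step 4 — Source phasor: V = 85.2∠-90.0° V = 0 - j85.2 V.
Step 5 — Ohm's law: I = V / Z_total = (0 - j85.2) / (50 + j0.3142) = -0.01071 - j1.704 A.
Step 6 — Convert to polar: |I| = 1.704 A, ∠I = -90.4°.

I = 1.704∠-90.4° A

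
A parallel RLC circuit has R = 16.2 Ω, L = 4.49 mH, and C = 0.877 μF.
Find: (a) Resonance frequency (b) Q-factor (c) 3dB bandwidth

Step 1 — Resonance: ω₀ = 1/√(LC) = 1/√(0.00449·8.77e-07) = 1.594e+04 rad/s.
Step 2 — f₀ = ω₀/(2π) = 2536 Hz.
Step 3 — Parallel Q: Q = R/(ω₀L) = 16.2/(1.594e+04·0.00449) = 0.2264.
Step 4 — Bandwidth: Δω = ω₀/Q = 7.039e+04 rad/s; BW = Δω/(2π) = 1.12e+04 Hz.

(a) f₀ = 2536 Hz  (b) Q = 0.2264  (c) BW = 1.12e+04 Hz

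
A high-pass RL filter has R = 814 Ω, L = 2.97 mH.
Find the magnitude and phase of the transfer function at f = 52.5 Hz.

Step 1 — Angular frequency: ω = 2π·52.5 = 329.9 rad/s.
Step 2 — Transfer function: H(jω) = jωL/(R + jωL).
Step 3 — Numerator jωL = j·0.9797; denominator R + jωL = 814 + j0.9797.
Step 4 — H = 1.449e-06 + j0.001204.
Step 5 — Magnitude: |H| = 0.001204 (-58.4 dB); phase: φ = 89.9°.

|H| = 0.001204 (-58.4 dB), φ = 89.9°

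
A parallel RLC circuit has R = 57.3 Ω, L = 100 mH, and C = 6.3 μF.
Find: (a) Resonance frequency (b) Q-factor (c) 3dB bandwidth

Step 1 — Resonance: ω₀ = 1/√(LC) = 1/√(0.1·6.3e-06) = 1260 rad/s.
Step 2 — f₀ = ω₀/(2π) = 200.5 Hz.
Step 3 — Parallel Q: Q = R/(ω₀L) = 57.3/(1260·0.1) = 0.4548.
Step 4 — Bandwidth: Δω = ω₀/Q = 2770 rad/s; BW = Δω/(2π) = 440.9 Hz.

(a) f₀ = 200.5 Hz  (b) Q = 0.4548  (c) BW = 440.9 Hz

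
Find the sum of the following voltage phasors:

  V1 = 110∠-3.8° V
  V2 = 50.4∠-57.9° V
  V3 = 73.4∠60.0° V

Step 1 — Convert each phasor to rectangular form:
  V1 = 110·(cos(-3.8°) + j·sin(-3.8°)) = 109.8 - j7.29 V
  V2 = 50.4·(cos(-57.9°) + j·sin(-57.9°)) = 26.78 - j42.69 V
  V3 = 73.4·(cos(60.0°) + j·sin(60.0°)) = 36.7 + j63.57 V
Step 2 — Sum components: V_total = 173.2 + j13.58 V.
Step 3 — Convert to polar: |V_total| = 173.8 V, ∠V_total = 4.5°.

V_total = 173.8∠4.5° V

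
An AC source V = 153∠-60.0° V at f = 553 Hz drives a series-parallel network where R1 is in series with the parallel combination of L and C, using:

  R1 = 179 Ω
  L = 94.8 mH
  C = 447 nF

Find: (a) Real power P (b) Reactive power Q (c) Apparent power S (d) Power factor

Step 1 — Angular frequency: ω = 2π·f = 2π·553 = 3475 rad/s.
Step 2 — Component impedances:
  R1: Z = R = 179 Ω
  L: Z = jωL = j·3475·0.0948 = 0 + j329.4 Ω
  C: Z = 1/(jωC) = -j/(ω·C) = 0 - j643.9 Ω
Step 3 — Parallel branch: L || C = 1/(1/L + 1/C) = 0 + j674.4 Ω.
Step 4 — Series with R1: Z_total = R1 + (L || C) = 179 + j674.4 Ω = 697.8∠75.1° Ω.
Step 5 — Source phasor: V = 153∠-60.0° V = 76.5 - j132.5 V.
Step 6 — Current: I = V / Z = -0.1554 - j0.1547 A = 0.2193∠-135.1° A.
Step 7 — Complex power: S = V·I* = 8.606 + j32.43 VA.
Step 8 — Real power: P = Re(S) = 8.606 W.
Step 9 — Reactive power: Q = Im(S) = 32.43 VAR.
Step 10 — Apparent power: |S| = 33.55 VA.
Step 11 — Power factor: PF = P/|S| = 0.2565 (lagging).

(a) P = 8.606 W  (b) Q = 32.43 VAR  (c) S = 33.55 VA  (d) PF = 0.2565 (lagging)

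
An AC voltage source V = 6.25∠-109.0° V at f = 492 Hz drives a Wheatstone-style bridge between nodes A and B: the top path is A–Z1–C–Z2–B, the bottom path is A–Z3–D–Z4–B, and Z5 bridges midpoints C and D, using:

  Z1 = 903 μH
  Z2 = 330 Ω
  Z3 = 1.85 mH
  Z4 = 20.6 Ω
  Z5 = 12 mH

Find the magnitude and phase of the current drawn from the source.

Step 1 — Angular frequency: ω = 2π·f = 2π·492 = 3091 rad/s.
Step 2 — Component impedances:
  Z1: Z = jωL = j·3091·0.000903 = 0 + j2.791 Ω
  Z2: Z = R = 330 Ω
  Z3: Z = jωL = j·3091·0.00185 = 0 + j5.719 Ω
  Z4: Z = R = 20.6 Ω
  Z5: Z = jωL = j·3091·0.012 = 0 + j37.1 Ω
Step 3 — Bridge requires nodal analysis (the Z5 bridge couples midpoints C and D, so the two paths cannot be reduced to a simple series/parallel combination). Setting node B to ground and injecting 1 A at node A, the 3-node admittance system at A, C, D solves to V_A = Z_AB = 19.44 + j4.478 Ω = 19.95∠13.0° Ω.
Step 4 — Source phasor: V = 6.25∠-109.0° V = -2.035 - j5.909 V.
Step 5 — Ohm's law: I = V / Z_total = (-2.035 - j5.909) / (19.44 + j4.478) = -0.1659 - j0.2658 A.
Step 6 — Convert to polar: |I| = 0.3133 A, ∠I = -122.0°.

I = 0.3133∠-122.0° A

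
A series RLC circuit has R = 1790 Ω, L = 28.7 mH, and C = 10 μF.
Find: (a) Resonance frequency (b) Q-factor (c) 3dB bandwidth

Step 1 — Resonance condition Im(Z)=0 gives ω₀ = 1/√(LC).
Step 2 — ω₀ = 1/√(0.0287·1e-05) = 1867 rad/s.
Step 3 — f₀ = ω₀/(2π) = 297.1 Hz.
Step 4 — Series Q: Q = ω₀L/R = 1867·0.0287/1790 = 0.02993.
Step 5 — 3dB bandwidth: Δω = ω₀/Q = 6.237e+04 rad/s; BW = Δω/(2π) = 9926 Hz.

(a) f₀ = 297.1 Hz  (b) Q = 0.02993  (c) BW = 9926 Hz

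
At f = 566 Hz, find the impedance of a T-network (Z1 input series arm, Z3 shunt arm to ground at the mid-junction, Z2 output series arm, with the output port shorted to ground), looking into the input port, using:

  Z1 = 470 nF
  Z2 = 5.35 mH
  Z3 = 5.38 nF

Step 1 — Angular frequency: ω = 2π·f = 2π·566 = 3556 rad/s.
Step 2 — Component impedances:
  Z1: Z = 1/(jωC) = -j/(ω·C) = 0 - j598.3 Ω
  Z2: Z = jωL = j·3556·0.00535 = 0 + j19.03 Ω
  Z3: Z = 1/(jωC) = -j/(ω·C) = 0 - j5.227e+04 Ω
Step 3 — With the output port shorted to ground, the output series arm Z2 runs from the junction to ground; the shunt arm Z3 also runs from the junction to ground. They appear in parallel: Z3 || Z2 = 0 + j19.03 Ω.
Step 4 — Series with input arm Z1: Z_in = Z1 + (Z3 || Z2) = 0 - j579.2 Ω = 579.2∠-90.0° Ω.

Z = 0 - j579.2 Ω = 579.2∠-90.0° Ω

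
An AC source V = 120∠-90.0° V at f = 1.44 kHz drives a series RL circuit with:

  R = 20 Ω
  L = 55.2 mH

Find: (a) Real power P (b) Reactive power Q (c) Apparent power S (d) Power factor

Step 1 — Angular frequency: ω = 2π·f = 2π·1440 = 9048 rad/s.
Step 2 — Component impedances:
  R: Z = R = 20 Ω
  L: Z = jωL = j·9048·0.0552 = 0 + j499.4 Ω
Step 3 — Series combination: Z_total = R + L = 20 + j499.4 Ω = 499.8∠87.7° Ω.
Step 4 — Source phasor: V = 120∠-90.0° V = 0 - j120 V.
Step 5 — Current: I = V / Z = -0.2399 - j0.009606 A = 0.2401∠-177.7° A.
Step 6 — Complex power: S = V·I* = 1.153 + j28.79 VA.
Step 7 — Real power: P = Re(S) = 1.153 W.
Step 8 — Reactive power: Q = Im(S) = 28.79 VAR.
Step 9 — Apparent power: |S| = 28.81 VA.
Step 10 — Power factor: PF = P/|S| = 0.04001 (lagging).

(a) P = 1.153 W  (b) Q = 28.79 VAR  (c) S = 28.81 VA  (d) PF = 0.04001 (lagging)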